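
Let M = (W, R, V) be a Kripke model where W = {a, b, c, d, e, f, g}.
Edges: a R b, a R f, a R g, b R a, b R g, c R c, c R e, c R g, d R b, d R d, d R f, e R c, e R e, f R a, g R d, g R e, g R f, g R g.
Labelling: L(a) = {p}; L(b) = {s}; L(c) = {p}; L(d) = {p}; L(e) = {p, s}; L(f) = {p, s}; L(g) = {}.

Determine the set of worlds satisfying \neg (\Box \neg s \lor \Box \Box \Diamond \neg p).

a, c, d, e, g

Let φ = \neg (\Box \neg s \lor \Box \Box \Diamond \neg p). Evaluate φ at each world:
  a (successors {b, f, g}): φ is true.
  b (successors {a, g}): φ is false.
  c (successors {c, e, g}): φ is true.
  d (successors {b, d, f}): φ is true.
  e (successors {c, e}): φ is true.
  f (successors {a}): φ is false.
  g (successors {d, e, f, g}): φ is true.
For instance, at a:
  At a: \Box \neg s \lor \Box \Box \Diamond \neg p is false, so \neg (\Box \neg s \lor \Box \Box \Diamond \neg p) is true.
    At a: \Box \neg s is false, \Box \Box \Diamond \neg p is false, so \Box \neg s \lor \Box \Box \Diamond \neg p is false.
      At a: \Box \neg s requires \neg s at every successor {b, f, g}.
        \neg s fails at b, so \Box \neg s is false at a.
      At a: \Box \Box \Diamond \neg p requires \Box \Diamond \neg p at every successor {b, f, g}.
        \Box \Diamond \neg p fails at g, so \Box \Box \Diamond \neg p is false at a.
Satisfying worlds: {a, c, d, e, g}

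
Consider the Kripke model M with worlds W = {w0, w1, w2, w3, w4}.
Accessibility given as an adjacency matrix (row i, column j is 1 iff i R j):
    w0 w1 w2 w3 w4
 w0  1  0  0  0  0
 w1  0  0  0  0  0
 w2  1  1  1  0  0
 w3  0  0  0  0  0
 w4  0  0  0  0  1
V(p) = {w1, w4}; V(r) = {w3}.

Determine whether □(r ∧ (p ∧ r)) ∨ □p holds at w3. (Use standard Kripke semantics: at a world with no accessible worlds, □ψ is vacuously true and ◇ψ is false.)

Yes

At w3: □(r ∧ (p ∧ r)) is true, □p is true, so □(r ∧ (p ∧ r)) ∨ □p is true.
  At w3: no accessible worlds, so □(r ∧ (p ∧ r)) holds vacuously.
  At w3: no accessible worlds, so □p holds vacuously.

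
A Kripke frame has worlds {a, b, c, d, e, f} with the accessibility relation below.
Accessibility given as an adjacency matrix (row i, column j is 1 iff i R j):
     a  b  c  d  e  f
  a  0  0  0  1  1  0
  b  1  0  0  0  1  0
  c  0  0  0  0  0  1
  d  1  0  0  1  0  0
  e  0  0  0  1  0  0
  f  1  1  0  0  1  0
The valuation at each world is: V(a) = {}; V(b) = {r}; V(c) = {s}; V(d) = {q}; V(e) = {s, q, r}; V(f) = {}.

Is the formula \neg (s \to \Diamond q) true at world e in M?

At e: s \to \Diamond q is true, so \neg (s \to \Diamond q) is false.
  At e: s is true, \Diamond q is true, so s \to \Diamond q is true.
    At e: \Diamond q requires q at some successor in {d}.
      q holds at d, so \Diamond q is true at e.

No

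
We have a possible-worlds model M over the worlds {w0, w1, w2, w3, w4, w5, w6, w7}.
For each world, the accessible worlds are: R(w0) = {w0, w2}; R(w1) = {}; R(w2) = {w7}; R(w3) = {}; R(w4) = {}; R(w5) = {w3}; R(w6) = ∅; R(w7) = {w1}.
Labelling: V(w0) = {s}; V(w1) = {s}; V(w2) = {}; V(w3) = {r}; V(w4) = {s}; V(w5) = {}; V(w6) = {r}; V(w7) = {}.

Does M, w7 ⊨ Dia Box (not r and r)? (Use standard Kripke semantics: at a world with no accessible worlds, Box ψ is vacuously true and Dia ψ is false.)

Yes

At w7: Dia Box (not r and r) requires Box (not r and r) at some successor in {w1}.
  Box (not r and r) holds at w1, so Dia Box (not r and r) is true at w7.
    At w1: no accessible worlds, so Box (not r and r) holds vacuously.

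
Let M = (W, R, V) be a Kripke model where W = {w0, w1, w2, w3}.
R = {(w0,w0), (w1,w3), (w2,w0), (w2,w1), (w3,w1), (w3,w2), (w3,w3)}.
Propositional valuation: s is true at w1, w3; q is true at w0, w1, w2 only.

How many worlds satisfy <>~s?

Let φ = <>~s. Evaluate φ at each world:
  w0 (successors {w0}): φ is true.
  w1 (successors {w3}): φ is false.
  w2 (successors {w0, w1}): φ is true.
  w3 (successors {w1, w2, w3}): φ is true.
For instance, at w0:
  At w0: <>~s requires ~s at some successor in {w0}.
    ~s holds at w0, so <>~s is true at w0.
Satisfying worlds: {w0, w2, w3}

3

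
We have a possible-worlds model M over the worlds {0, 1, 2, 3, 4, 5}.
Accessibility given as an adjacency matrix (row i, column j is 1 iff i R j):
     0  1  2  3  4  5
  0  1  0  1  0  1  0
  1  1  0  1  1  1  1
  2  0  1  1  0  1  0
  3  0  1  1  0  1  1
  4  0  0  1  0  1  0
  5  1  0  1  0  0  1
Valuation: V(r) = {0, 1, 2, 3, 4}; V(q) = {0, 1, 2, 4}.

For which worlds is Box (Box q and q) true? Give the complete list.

Recall that Box ψ holds at a world iff ψ holds at every accessible world, and Dia ψ holds iff ψ holds at some accessible world.
Let φ = Box (Box q and q). Evaluate φ at each world:
  0 (successors {0, 2, 4}): φ is true.
  1 (successors {0, 2, 3, 4, 5}): φ is false.
  2 (successors {1, 2, 4}): φ is false.
  3 (successors {1, 2, 4, 5}): φ is false.
  4 (successors {2, 4}): φ is true.
  5 (successors {0, 2, 5}): φ is false.
For instance, at 3:
  At 3: Box (Box q and q) requires Box q and q at every successor {1, 2, 4, 5}.
    Box q and q fails at 1, so Box (Box q and q) is false at 3.
      At 1: Box q is false, q is true, so Box q and q is false.
Satisfying worlds: {0, 4}

0, 4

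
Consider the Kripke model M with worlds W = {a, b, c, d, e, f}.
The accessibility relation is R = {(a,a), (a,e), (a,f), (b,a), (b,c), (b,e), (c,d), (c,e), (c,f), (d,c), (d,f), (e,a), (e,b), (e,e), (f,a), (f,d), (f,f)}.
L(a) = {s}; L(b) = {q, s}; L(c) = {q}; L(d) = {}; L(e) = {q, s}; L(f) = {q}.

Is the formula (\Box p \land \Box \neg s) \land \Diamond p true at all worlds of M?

Recall that \Box ψ holds at a world iff ψ holds at every accessible world, and \Diamond ψ holds iff ψ holds at some accessible world.
Let φ = (\Box p \land \Box \neg s) \land \Diamond p. Evaluate φ at each world:
  a (successors {a, e, f}): φ is false.
  b (successors {a, c, e}): φ is false.
  c (successors {d, e, f}): φ is false.
  d (successors {c, f}): φ is false.
  e (successors {a, b, e}): φ is false.
  f (successors {a, d, f}): φ is false.
Detail at a (counterexample):
  At a: \Box p \land \Box \neg s is false, \Diamond p is false, so (\Box p \land \Box \neg s) \land \Diamond p is false.
    At a: \Box p is false, \Box \neg s is false, so \Box p \land \Box \neg s is false.
      At a: \Box p requires p at every successor {a, e, f}.
        p fails at a, so \Box p is false at a.
      At a: \Box \neg s requires \neg s at every successor {a, e, f}.
        \neg s fails at a, so \Box \neg s is false at a.
    At a: \Diamond p requires p at some successor in {a, e, f}.
      At a: p is false.
      At e: p is false.
      At f: p is false.
    So \Diamond p is false at a.

No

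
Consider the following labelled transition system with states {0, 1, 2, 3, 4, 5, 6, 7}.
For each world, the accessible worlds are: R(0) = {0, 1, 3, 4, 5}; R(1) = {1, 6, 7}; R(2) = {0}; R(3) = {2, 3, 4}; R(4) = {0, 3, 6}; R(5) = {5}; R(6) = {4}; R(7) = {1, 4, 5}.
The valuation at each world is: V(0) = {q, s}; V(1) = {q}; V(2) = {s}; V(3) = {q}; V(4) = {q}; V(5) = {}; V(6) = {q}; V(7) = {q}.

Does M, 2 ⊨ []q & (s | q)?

At 2: []q is true, s | q is true, so []q & (s | q) is true.
  At 2: []q requires q at every successor {0}.
    At 0: q is true.
  So []q is true at 2.

Yes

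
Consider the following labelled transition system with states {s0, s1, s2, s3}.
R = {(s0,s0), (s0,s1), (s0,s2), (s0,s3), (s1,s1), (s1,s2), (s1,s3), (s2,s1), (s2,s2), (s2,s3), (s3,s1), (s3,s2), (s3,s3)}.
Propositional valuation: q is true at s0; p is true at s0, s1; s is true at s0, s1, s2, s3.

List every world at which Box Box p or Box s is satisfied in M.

Recall that Box ψ holds at a world iff ψ holds at every accessible world, and Dia ψ holds iff ψ holds at some accessible world.
Let φ = Box Box p or Box s. Evaluate φ at each world:
  s0 (successors {s0, s1, s2, s3}): φ is true.
  s1 (successors {s1, s2, s3}): φ is true.
  s2 (successors {s1, s2, s3}): φ is true.
  s3 (successors {s1, s2, s3}): φ is true.
For instance, at s0:
  At s0: Box Box p is false, Box s is true, so Box Box p or Box s is true.
    At s0: Box Box p requires Box p at every successor {s0, s1, s2, s3}.
      Box p fails at s0, so Box Box p is false at s0.
    At s0: Box s requires s at every successor {s0, s1, s2, s3}.
      At s0: s is true.
      At s1: s is true.
      At s2: s is true.
      At s3: s is true.
    So Box s is true at s0.
Satisfying worlds: {s0, s1, s2, s3}

s0, s1, s2, s3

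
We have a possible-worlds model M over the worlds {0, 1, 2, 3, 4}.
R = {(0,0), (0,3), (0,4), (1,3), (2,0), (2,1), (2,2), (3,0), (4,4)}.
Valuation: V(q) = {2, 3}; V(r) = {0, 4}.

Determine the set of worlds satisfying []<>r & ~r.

Let φ = []<>r & ~r. Evaluate φ at each world:
  0 (successors {0, 3, 4}): φ is false.
  1 (successors {3}): φ is true.
  2 (successors {0, 1, 2}): φ is false.
  3 (successors {0}): φ is true.
  4 (successors {4}): φ is false.
For instance, at 3:
  At 3: []<>r is true, ~r is true, so []<>r & ~r is true.
    At 3: []<>r requires <>r at every successor {0}.
      At 0: <>r is true.
    So []<>r is true at 3.
Satisfying worlds: {1, 3}

1, 3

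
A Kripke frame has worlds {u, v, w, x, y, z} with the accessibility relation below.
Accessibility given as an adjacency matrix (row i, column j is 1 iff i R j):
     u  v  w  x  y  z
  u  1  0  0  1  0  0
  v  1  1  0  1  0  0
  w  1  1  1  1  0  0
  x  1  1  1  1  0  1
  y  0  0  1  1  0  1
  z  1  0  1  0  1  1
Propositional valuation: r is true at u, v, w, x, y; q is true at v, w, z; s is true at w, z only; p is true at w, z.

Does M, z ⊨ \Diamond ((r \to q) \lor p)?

At z: \Diamond ((r \to q) \lor p) requires (r \to q) \lor p at some successor in {u, w, y, z}.
  (r \to q) \lor p holds at w, so \Diamond ((r \to q) \lor p) is true at z.

Yes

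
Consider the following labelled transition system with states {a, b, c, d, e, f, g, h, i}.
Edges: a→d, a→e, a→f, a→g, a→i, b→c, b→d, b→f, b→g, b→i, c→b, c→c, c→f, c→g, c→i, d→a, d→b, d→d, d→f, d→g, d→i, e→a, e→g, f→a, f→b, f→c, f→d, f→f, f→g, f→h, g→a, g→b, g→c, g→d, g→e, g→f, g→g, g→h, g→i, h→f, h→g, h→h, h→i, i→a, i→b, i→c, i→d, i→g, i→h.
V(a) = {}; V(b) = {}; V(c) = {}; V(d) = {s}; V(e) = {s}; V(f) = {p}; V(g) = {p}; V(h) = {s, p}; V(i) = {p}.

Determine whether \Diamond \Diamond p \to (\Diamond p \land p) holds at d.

No

Recall that \Diamond ψ holds at a world iff ψ holds at some accessible world.
At d: \Diamond \Diamond p is true, \Diamond p \land p is false, so \Diamond \Diamond p \to (\Diamond p \land p) is false.
  At d: \Diamond \Diamond p requires \Diamond p at some successor in {a, b, d, f, g, i}.
    \Diamond p holds at a, so \Diamond \Diamond p is true at d.
      At a: \Diamond p requires p at some successor in {d, e, f, g, i}.
        p holds at f, so \Diamond p is true at a.
  At d: \Diamond p is true, p is false, so \Diamond p \land p is false.
    At d: \Diamond p requires p at some successor in {a, b, d, f, g, i}.
      p holds at f, so \Diamond p is true at d.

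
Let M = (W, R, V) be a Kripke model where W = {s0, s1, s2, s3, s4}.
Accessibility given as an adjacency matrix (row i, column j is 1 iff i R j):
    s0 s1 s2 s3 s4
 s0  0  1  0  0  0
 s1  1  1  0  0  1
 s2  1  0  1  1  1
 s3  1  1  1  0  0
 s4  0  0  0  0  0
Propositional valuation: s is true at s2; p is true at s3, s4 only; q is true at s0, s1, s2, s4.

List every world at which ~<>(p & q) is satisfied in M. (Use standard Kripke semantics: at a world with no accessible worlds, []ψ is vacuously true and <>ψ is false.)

Recall that <>ψ holds at a world iff ψ holds at some accessible world.
Let φ = ~<>(p & q). Evaluate φ at each world:
  s0 (successors {s1}): φ is true.
  s1 (successors {s0, s1, s4}): φ is false.
  s2 (successors {s0, s2, s3, s4}): φ is false.
  s3 (successors {s0, s1, s2}): φ is true.
  s4 (successors ∅): φ is true.
For instance, at s0:
  At s0: <>(p & q) is false, so ~<>(p & q) is true.
    At s0: <>(p & q) requires p & q at some successor in {s1}.
      At s1: p & q is false.
    So <>(p & q) is false at s0.
Satisfying worlds: {s0, s3, s4}

s0, s3, s4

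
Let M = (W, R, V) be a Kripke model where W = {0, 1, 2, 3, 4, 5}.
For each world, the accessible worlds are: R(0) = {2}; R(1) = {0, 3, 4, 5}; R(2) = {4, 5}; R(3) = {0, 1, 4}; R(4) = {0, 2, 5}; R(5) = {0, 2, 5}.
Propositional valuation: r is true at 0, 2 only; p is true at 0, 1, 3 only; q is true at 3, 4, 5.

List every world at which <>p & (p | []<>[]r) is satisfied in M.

1, 3

Let φ = <>p & (p | []<>[]r). Evaluate φ at each world:
  0 (successors {2}): φ is false.
  1 (successors {0, 3, 4, 5}): φ is true.
  2 (successors {4, 5}): φ is false.
  3 (successors {0, 1, 4}): φ is true.
  4 (successors {0, 2, 5}): φ is false.
  5 (successors {0, 2, 5}): φ is false.
For instance, at 4:
  At 4: <>p is true, p | []<>[]r is false, so <>p & (p | []<>[]r) is false.
    At 4: <>p requires p at some successor in {0, 2, 5}.
      p holds at 0, so <>p is true at 4.
    At 4: p is false, []<>[]r is false, so p | []<>[]r is false.
      At 4: []<>[]r requires <>[]r at every successor {0, 2, 5}.
        <>[]r fails at 0, so []<>[]r is false at 4.
Satisfying worlds: {1, 3}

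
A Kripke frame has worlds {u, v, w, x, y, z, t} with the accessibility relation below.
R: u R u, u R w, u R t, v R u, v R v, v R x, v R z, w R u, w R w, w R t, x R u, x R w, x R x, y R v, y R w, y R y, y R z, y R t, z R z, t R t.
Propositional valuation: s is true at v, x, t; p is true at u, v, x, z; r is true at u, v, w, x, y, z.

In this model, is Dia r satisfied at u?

At u: Dia r requires r at some successor in {u, w, t}.
  r holds at u, so Dia r is true at u.

Yes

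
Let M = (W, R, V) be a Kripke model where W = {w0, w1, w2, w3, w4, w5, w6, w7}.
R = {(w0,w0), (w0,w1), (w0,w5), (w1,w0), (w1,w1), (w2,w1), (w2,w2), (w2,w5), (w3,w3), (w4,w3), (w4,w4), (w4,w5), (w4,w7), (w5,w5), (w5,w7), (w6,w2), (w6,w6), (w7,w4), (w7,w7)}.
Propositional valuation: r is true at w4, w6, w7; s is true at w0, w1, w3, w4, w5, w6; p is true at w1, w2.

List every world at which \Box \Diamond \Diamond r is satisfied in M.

Recall that \Box ψ holds at a world iff ψ holds at every accessible world, and \Diamond ψ holds iff ψ holds at some accessible world.
Let φ = \Box \Diamond \Diamond r. Evaluate φ at each world:
  w0 (successors {w0, w1, w5}): φ is false.
  w1 (successors {w0, w1}): φ is false.
  w2 (successors {w1, w2, w5}): φ is false.
  w3 (successors {w3}): φ is false.
  w4 (successors {w3, w4, w5, w7}): φ is false.
  w5 (successors {w5, w7}): φ is true.
  w6 (successors {w2, w6}): φ is true.
  w7 (successors {w4, w7}): φ is true.
For instance, at w1:
  At w1: \Box \Diamond \Diamond r requires \Diamond \Diamond r at every successor {w0, w1}.
    \Diamond \Diamond r fails at w1, so \Box \Diamond \Diamond r is false at w1.
      At w1: \Diamond \Diamond r requires \Diamond r at some successor in {w0, w1}.
        At w0: \Diamond r is false.
        At w1: \Diamond r is false.
      So \Diamond \Diamond r is false at w1.
Satisfying worlds: {w5, w6, w7}

w5, w6, w7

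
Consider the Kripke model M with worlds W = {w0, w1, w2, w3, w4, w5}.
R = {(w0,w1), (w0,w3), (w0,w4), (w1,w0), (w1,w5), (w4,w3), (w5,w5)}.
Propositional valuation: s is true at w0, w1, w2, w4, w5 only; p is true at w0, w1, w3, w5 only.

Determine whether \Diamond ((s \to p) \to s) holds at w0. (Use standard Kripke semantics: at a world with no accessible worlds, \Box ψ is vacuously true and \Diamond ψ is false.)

At w0: \Diamond ((s \to p) \to s) requires (s \to p) \to s at some successor in {w1, w3, w4}.
  (s \to p) \to s holds at w1, so \Diamond ((s \to p) \to s) is true at w0.

Yes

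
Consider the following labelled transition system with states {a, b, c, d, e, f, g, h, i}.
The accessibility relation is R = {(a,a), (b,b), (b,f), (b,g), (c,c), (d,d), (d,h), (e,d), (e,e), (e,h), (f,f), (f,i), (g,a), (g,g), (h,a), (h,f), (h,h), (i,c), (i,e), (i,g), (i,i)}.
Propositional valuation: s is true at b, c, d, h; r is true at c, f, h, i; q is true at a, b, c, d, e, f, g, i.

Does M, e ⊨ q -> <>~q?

Yes

At e: q is true, <>~q is true, so q -> <>~q is true.
  At e: <>~q requires ~q at some successor in {d, e, h}.
    ~q holds at h, so <>~q is true at e.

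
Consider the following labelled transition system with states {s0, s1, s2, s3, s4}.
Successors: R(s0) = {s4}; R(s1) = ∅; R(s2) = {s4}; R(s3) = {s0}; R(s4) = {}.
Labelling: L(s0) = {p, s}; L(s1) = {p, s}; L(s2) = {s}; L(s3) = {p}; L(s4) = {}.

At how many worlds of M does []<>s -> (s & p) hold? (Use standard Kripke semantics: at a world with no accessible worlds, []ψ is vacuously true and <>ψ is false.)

4

Let φ = []<>s -> (s & p). Evaluate φ at each world:
  s0 (successors {s4}): φ is true.
  s1 (successors ∅): φ is true.
  s2 (successors {s4}): φ is true.
  s3 (successors {s0}): φ is true.
  s4 (successors ∅): φ is false.
For instance, at s0:
  At s0: []<>s is false, s & p is true, so []<>s -> (s & p) is true.
    At s0: []<>s requires <>s at every successor {s4}.
      <>s fails at s4, so []<>s is false at s0.
Satisfying worlds: {s0, s1, s2, s3}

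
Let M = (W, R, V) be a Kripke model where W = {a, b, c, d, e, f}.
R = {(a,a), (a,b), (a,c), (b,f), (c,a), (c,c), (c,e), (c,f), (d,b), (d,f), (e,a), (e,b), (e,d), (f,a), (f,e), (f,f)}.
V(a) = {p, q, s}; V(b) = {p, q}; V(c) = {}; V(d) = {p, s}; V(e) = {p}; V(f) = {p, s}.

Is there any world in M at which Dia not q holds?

Let φ = Dia not q. Evaluate φ at each world:
  a (successors {a, b, c}): φ is true.
  b (successors {f}): φ is true.
  c (successors {a, c, e, f}): φ is true.
  d (successors {b, f}): φ is true.
  e (successors {a, b, d}): φ is true.
  f (successors {a, e, f}): φ is true.
Detail at a (witness):
  At a: Dia not q requires not q at some successor in {a, b, c}.
    not q holds at c, so Dia not q is true at a.

Yes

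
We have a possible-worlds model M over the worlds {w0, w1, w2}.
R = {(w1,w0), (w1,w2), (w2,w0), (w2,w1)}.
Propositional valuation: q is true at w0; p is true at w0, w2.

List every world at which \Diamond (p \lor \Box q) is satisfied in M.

Let φ = \Diamond (p \lor \Box q). Evaluate φ at each world:
  w0 (successors ∅): φ is false.
  w1 (successors {w0, w2}): φ is true.
  w2 (successors {w0, w1}): φ is true.
For instance, at w1:
  At w1: \Diamond (p \lor \Box q) requires p \lor \Box q at some successor in {w0, w2}.
    p \lor \Box q holds at w0, so \Diamond (p \lor \Box q) is true at w1.
      At w0: p is true, \Box q is true, so p \lor \Box q is true.
Satisfying worlds: {w1, w2}

w1, w2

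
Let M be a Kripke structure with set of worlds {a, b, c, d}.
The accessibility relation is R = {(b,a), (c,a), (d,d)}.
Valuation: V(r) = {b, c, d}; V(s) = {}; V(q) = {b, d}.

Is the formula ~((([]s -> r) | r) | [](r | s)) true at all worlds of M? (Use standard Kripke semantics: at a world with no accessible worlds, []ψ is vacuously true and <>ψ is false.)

Recall that []ψ holds at a world iff ψ holds at every accessible world, and <>ψ holds iff ψ holds at some accessible world.
Let φ = ~((([]s -> r) | r) | [](r | s)). Evaluate φ at each world:
  a (successors ∅): φ is false.
  b (successors {a}): φ is false.
  c (successors {a}): φ is false.
  d (successors {d}): φ is false.
Detail at a (counterexample):
  At a: (([]s -> r) | r) | [](r | s) is true, so ~((([]s -> r) | r) | [](r | s)) is false.
    At a: ([]s -> r) | r is false, [](r | s) is true, so (([]s -> r) | r) | [](r | s) is true.
      At a: []s -> r is false, r is false, so ([]s -> r) | r is false.
      At a: no accessible worlds, so [](r | s) holds vacuously.

No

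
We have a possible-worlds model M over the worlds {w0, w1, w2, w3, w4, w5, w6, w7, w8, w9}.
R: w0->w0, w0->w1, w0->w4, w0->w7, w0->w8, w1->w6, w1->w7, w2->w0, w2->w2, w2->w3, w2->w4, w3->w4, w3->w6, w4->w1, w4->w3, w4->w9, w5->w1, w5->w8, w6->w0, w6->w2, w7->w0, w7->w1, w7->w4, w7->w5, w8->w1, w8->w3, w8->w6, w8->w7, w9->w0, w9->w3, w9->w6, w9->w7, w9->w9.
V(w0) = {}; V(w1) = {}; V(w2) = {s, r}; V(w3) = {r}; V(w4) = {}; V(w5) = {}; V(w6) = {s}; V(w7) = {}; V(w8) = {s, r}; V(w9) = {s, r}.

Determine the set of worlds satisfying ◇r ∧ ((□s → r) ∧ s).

w2, w6, w8, w9

Recall that □ψ holds at a world iff ψ holds at every accessible world, and ◇ψ holds iff ψ holds at some accessible world.
Let φ = ◇r ∧ ((□s → r) ∧ s). Evaluate φ at each world:
  w0 (successors {w0, w1, w4, w7, w8}): φ is false.
  w1 (successors {w6, w7}): φ is false.
  w2 (successors {w0, w2, w3, w4}): φ is true.
  w3 (successors {w4, w6}): φ is false.
  w4 (successors {w1, w3, w9}): φ is false.
  w5 (successors {w1, w8}): φ is false.
  w6 (successors {w0, w2}): φ is true.
  w7 (successors {w0, w1, w4, w5}): φ is false.
  w8 (successors {w1, w3, w6, w7}): φ is true.
  w9 (successors {w0, w3, w6, w7, w9}): φ is true.
For instance, at w5:
  At w5: ◇r is true, (□s → r) ∧ s is false, so ◇r ∧ ((□s → r) ∧ s) is false.
    At w5: ◇r requires r at some successor in {w1, w8}.
      r holds at w8, so ◇r is true at w5.
    At w5: □s → r is true, s is false, so (□s → r) ∧ s is false.
      At w5: □s is false, r is false, so □s → r is true.
Satisfying worlds: {w2, w6, w8, w9}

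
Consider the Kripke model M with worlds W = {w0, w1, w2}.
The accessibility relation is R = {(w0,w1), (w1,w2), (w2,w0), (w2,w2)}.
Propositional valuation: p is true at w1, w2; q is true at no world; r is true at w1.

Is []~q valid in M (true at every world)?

Yes

Recall that []ψ holds at a world iff ψ holds at every accessible world, and <>ψ holds iff ψ holds at some accessible world.
Let φ = []~q. Evaluate φ at each world:
  w0 (successors {w1}): φ is true.
  w1 (successors {w2}): φ is true.
  w2 (successors {w0, w2}): φ is true.
For instance, at w2:
  At w2: []~q requires ~q at every successor {w0, w2}.
    At w0: ~q is true.
    At w2: ~q is true.
  So []~q is true at w2.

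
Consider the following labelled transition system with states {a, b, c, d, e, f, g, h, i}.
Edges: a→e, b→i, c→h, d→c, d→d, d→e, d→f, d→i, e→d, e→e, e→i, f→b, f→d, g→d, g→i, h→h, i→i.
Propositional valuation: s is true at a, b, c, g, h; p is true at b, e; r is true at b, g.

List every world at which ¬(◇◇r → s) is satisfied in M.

Recall that ◇ψ holds at a world iff ψ holds at some accessible world.
Let φ = ¬(◇◇r → s). Evaluate φ at each world:
  a (successors {e}): φ is false.
  b (successors {i}): φ is false.
  c (successors {h}): φ is false.
  d (successors {c, d, e, f, i}): φ is true.
  e (successors {d, e, i}): φ is false.
  f (successors {b, d}): φ is false.
  g (successors {d, i}): φ is false.
  h (successors {h}): φ is false.
  i (successors {i}): φ is false.
For instance, at d:
  At d: ◇◇r → s is false, so ¬(◇◇r → s) is true.
    At d: ◇◇r is true, s is false, so ◇◇r → s is false.
      At d: ◇◇r requires ◇r at some successor in {c, d, e, f, i}.
        ◇r holds at f, so ◇◇r is true at d.
Satisfying worlds: {d}

d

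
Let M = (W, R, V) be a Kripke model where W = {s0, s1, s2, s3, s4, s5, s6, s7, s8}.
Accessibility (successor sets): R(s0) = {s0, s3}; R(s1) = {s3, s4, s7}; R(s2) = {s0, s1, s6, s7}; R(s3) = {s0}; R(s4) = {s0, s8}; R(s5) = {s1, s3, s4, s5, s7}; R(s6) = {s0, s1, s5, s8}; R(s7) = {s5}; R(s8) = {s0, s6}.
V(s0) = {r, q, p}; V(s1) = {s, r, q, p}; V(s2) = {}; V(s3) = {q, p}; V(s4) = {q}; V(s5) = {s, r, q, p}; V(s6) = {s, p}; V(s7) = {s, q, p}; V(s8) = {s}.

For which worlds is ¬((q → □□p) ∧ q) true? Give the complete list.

Recall that □ψ holds at a world iff ψ holds at every accessible world, and ◇ψ holds iff ψ holds at some accessible world.
Let φ = ¬((q → □□p) ∧ q). Evaluate φ at each world:
  s0 (successors {s0, s3}): φ is false.
  s1 (successors {s3, s4, s7}): φ is true.
  s2 (successors {s0, s1, s6, s7}): φ is true.
  s3 (successors {s0}): φ is false.
  s4 (successors {s0, s8}): φ is false.
  s5 (successors {s1, s3, s4, s5, s7}): φ is true.
  s6 (successors {s0, s1, s5, s8}): φ is true.
  s7 (successors {s5}): φ is true.
  s8 (successors {s0, s6}): φ is true.
For instance, at s0:
  At s0: (q → □□p) ∧ q is true, so ¬((q → □□p) ∧ q) is false.
    At s0: q → □□p is true, q is true, so (q → □□p) ∧ q is true.
      At s0: q is true, □□p is true, so q → □□p is true.
Satisfying worlds: {s1, s2, s5, s6, s7, s8}

s1, s2, s5, s6, s7, s8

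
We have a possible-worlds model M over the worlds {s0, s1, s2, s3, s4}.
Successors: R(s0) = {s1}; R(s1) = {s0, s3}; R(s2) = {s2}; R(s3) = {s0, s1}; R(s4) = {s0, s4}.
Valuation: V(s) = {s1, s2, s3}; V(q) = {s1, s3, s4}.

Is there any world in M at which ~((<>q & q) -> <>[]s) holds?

No

Let φ = ~((<>q & q) -> <>[]s). Evaluate φ at each world:
  s0 (successors {s1}): φ is false.
  s1 (successors {s0, s3}): φ is false.
  s2 (successors {s2}): φ is false.
  s3 (successors {s0, s1}): φ is false.
  s4 (successors {s0, s4}): φ is false.
For instance, at s3:
  At s3: (<>q & q) -> <>[]s is true, so ~((<>q & q) -> <>[]s) is false.
    At s3: <>q & q is true, <>[]s is true, so (<>q & q) -> <>[]s is true.
      At s3: <>q is true, q is true, so <>q & q is true.
      At s3: <>[]s requires []s at some successor in {s0, s1}.
        []s holds at s0, so <>[]s is true at s3.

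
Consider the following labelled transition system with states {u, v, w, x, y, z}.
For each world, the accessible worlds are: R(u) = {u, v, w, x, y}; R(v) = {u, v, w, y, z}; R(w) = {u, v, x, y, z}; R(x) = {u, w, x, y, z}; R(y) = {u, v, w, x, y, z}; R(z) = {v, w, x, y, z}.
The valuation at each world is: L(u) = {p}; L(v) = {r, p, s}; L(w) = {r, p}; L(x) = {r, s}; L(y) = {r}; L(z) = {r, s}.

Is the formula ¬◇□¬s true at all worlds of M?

Yes

Let φ = ¬◇□¬s. Evaluate φ at each world:
  u (successors {u, v, w, x, y}): φ is true.
  v (successors {u, v, w, y, z}): φ is true.
  w (successors {u, v, x, y, z}): φ is true.
  x (successors {u, w, x, y, z}): φ is true.
  y (successors {u, v, w, x, y, z}): φ is true.
  z (successors {v, w, x, y, z}): φ is true.
For instance, at x:
  At x: ◇□¬s is false, so ¬◇□¬s is true.
    At x: ◇□¬s requires □¬s at some successor in {u, w, x, y, z}.
      At u: □¬s is false.
      At w: □¬s is false.
      At x: □¬s is false.
      At y: □¬s is false.
      At z: □¬s is false.
    So ◇□¬s is false at x.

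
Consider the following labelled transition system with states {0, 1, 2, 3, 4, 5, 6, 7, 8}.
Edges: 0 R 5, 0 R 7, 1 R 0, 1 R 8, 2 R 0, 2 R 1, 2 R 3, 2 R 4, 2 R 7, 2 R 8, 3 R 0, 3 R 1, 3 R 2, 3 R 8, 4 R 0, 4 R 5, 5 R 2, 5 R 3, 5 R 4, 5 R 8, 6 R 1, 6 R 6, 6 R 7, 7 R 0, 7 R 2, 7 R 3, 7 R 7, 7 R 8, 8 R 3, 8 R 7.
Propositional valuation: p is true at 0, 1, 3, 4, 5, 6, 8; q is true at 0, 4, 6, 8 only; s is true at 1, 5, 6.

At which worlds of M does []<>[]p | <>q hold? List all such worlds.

Let φ = []<>[]p | <>q. Evaluate φ at each world:
  0 (successors {5, 7}): φ is false.
  1 (successors {0, 8}): φ is true.
  2 (successors {0, 1, 3, 4, 7, 8}): φ is true.
  3 (successors {0, 1, 2, 8}): φ is true.
  4 (successors {0, 5}): φ is true.
  5 (successors {2, 3, 4, 8}): φ is true.
  6 (successors {1, 6, 7}): φ is true.
  7 (successors {0, 2, 3, 7, 8}): φ is true.
  8 (successors {3, 7}): φ is false.
For instance, at 5:
  At 5: []<>[]p is false, <>q is true, so []<>[]p | <>q is true.
    At 5: []<>[]p requires <>[]p at every successor {2, 3, 4, 8}.
      <>[]p fails at 4, so []<>[]p is false at 5.
    At 5: <>q requires q at some successor in {2, 3, 4, 8}.
      q holds at 4, so <>q is true at 5.
Satisfying worlds: {1, 2, 3, 4, 5, 6, 7}

1, 2, 3, 4, 5, 6, 7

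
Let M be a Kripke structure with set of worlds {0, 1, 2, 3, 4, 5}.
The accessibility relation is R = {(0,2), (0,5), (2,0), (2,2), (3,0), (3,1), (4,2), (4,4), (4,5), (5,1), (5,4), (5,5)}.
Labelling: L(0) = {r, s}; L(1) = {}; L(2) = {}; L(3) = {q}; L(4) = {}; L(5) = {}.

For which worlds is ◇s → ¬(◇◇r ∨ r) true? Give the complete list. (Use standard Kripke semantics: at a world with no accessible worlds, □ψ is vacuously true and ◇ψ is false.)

0, 1, 3, 4, 5

Recall that ◇ψ holds at a world iff ψ holds at some accessible world.
Let φ = ◇s → ¬(◇◇r ∨ r). Evaluate φ at each world:
  0 (successors {2, 5}): φ is true.
  1 (successors ∅): φ is true.
  2 (successors {0, 2}): φ is false.
  3 (successors {0, 1}): φ is true.
  4 (successors {2, 4, 5}): φ is true.
  5 (successors {1, 4, 5}): φ is true.
For instance, at 2:
  At 2: ◇s is true, ¬(◇◇r ∨ r) is false, so ◇s → ¬(◇◇r ∨ r) is false.
    At 2: ◇s requires s at some successor in {0, 2}.
      s holds at 0, so ◇s is true at 2.
    At 2: ◇◇r ∨ r is true, so ¬(◇◇r ∨ r) is false.
      At 2: ◇◇r is true, r is false, so ◇◇r ∨ r is true.
Satisfying worlds: {0, 1, 3, 4, 5}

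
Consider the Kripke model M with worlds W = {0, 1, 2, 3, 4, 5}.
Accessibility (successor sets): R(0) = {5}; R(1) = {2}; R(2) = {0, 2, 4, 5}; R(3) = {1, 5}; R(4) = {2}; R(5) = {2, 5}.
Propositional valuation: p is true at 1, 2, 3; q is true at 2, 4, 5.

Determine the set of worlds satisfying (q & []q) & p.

Recall that []ψ holds at a world iff ψ holds at every accessible world, and <>ψ holds iff ψ holds at some accessible world.
Let φ = (q & []q) & p. Evaluate φ at each world:
  0 (successors {5}): φ is false.
  1 (successors {2}): φ is false.
  2 (successors {0, 2, 4, 5}): φ is false.
  3 (successors {1, 5}): φ is false.
  4 (successors {2}): φ is false.
  5 (successors {2, 5}): φ is false.
For instance, at 2:
  At 2: q & []q is false, p is true, so (q & []q) & p is false.
    At 2: q is true, []q is false, so q & []q is false.
      At 2: []q requires q at every successor {0, 2, 4, 5}.
        q fails at 0, so []q is false at 2.
Satisfying worlds: none.

none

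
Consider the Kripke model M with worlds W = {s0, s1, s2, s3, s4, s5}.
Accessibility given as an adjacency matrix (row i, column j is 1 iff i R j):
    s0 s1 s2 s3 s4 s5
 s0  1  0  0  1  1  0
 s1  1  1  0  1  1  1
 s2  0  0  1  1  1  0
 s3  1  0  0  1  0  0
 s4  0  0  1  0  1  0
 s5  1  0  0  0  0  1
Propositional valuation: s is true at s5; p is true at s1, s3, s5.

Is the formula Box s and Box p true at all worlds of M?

Recall that Box ψ holds at a world iff ψ holds at every accessible world, and Dia ψ holds iff ψ holds at some accessible world.
Let φ = Box s and Box p. Evaluate φ at each world:
  s0 (successors {s0, s3, s4}): φ is false.
  s1 (successors {s0, s1, s3, s4, s5}): φ is false.
  s2 (successors {s2, s3, s4}): φ is false.
  s3 (successors {s0, s3}): φ is false.
  s4 (successors {s2, s4}): φ is false.
  s5 (successors {s0, s5}): φ is false.
Detail at s0 (counterexample):
  At s0: Box s is false, Box p is false, so Box s and Box p is false.
    At s0: Box s requires s at every successor {s0, s3, s4}.
      s fails at s0, so Box s is false at s0.
    At s0: Box p requires p at every successor {s0, s3, s4}.
      p fails at s0, so Box p is false at s0.

No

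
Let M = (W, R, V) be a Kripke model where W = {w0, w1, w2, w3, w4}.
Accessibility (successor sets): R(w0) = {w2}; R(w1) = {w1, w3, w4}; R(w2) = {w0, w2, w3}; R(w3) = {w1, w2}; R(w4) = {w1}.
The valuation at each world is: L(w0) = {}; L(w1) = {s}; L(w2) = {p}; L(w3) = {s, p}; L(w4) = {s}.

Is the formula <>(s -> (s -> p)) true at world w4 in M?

No

Recall that <>ψ holds at a world iff ψ holds at some accessible world.
At w4: <>(s -> (s -> p)) requires s -> (s -> p) at some successor in {w1}.
  At w1: s -> (s -> p) is false.
So <>(s -> (s -> p)) is false at w4.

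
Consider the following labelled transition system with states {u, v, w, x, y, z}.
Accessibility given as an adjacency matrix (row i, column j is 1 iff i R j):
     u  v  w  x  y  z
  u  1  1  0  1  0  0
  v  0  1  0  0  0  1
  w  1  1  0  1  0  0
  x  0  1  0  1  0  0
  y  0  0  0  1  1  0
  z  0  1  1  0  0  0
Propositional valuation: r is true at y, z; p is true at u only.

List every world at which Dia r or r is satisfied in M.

Let φ = Dia r or r. Evaluate φ at each world:
  u (successors {u, v, x}): φ is false.
  v (successors {v, z}): φ is true.
  w (successors {u, v, x}): φ is false.
  x (successors {v, x}): φ is false.
  y (successors {x, y}): φ is true.
  z (successors {v, w}): φ is true.
For instance, at z:
  At z: Dia r is false, r is true, so Dia r or r is true.
    At z: Dia r requires r at some successor in {v, w}.
      At v: r is false.
      At w: r is false.
    So Dia r is false at z.
Satisfying worlds: {v, y, z}

v, y, z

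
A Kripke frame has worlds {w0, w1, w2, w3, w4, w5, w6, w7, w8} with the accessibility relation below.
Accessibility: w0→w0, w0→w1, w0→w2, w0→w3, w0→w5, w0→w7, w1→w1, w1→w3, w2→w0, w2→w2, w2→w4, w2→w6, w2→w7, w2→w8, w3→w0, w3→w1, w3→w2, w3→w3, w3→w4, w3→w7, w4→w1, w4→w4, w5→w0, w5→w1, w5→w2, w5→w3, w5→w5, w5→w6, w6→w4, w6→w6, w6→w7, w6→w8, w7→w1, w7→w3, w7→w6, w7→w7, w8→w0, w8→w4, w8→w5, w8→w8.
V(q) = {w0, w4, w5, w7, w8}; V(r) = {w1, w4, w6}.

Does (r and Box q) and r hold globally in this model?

Let φ = (r and Box q) and r. Evaluate φ at each world:
  w0 (successors {w0, w1, w2, w3, w5, w7}): φ is false.
  w1 (successors {w1, w3}): φ is false.
  w2 (successors {w0, w2, w4, w6, w7, w8}): φ is false.
  w3 (successors {w0, w1, w2, w3, w4, w7}): φ is false.
  w4 (successors {w1, w4}): φ is false.
  w5 (successors {w0, w1, w2, w3, w5, w6}): φ is false.
  w6 (successors {w4, w6, w7, w8}): φ is false.
  w7 (successors {w1, w3, w6, w7}): φ is false.
  w8 (successors {w0, w4, w5, w8}): φ is false.
Detail at w0 (counterexample):
  At w0: r and Box q is false, r is false, so (r and Box q) and r is false.
    At w0: r is false, Box q is false, so r and Box q is false.
      At w0: Box q requires q at every successor {w0, w1, w2, w3, w5, w7}.
        q fails at w1, so Box q is false at w0.

No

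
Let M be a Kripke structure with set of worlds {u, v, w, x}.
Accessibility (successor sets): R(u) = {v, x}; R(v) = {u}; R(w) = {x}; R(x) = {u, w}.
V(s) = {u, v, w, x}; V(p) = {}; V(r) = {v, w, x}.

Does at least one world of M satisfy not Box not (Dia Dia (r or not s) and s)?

Let φ = not Box not (Dia Dia (r or not s) and s). Evaluate φ at each world:
  u (successors {v, x}): φ is true.
  v (successors {u}): φ is true.
  w (successors {x}): φ is true.
  x (successors {u, w}): φ is true.
Detail at u (witness):
  At u: Box not (Dia Dia (r or not s) and s) is false, so not Box not (Dia Dia (r or not s) and s) is true.
    At u: Box not (Dia Dia (r or not s) and s) requires not (Dia Dia (r or not s) and s) at every successor {v, x}.
      not (Dia Dia (r or not s) and s) fails at v, so Box not (Dia Dia (r or not s) and s) is false at u.

Yes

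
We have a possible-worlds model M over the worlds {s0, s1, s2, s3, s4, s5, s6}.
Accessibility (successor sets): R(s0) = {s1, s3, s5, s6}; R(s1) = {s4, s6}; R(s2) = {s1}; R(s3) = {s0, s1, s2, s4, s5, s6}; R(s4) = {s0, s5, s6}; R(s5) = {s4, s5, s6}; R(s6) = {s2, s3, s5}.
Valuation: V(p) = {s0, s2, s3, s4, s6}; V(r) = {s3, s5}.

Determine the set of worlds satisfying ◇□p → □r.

s1, s4, s5, s6

Let φ = ◇□p → □r. Evaluate φ at each world:
  s0 (successors {s1, s3, s5, s6}): φ is false.
  s1 (successors {s4, s6}): φ is true.
  s2 (successors {s1}): φ is false.
  s3 (successors {s0, s1, s2, s4, s5, s6}): φ is false.
  s4 (successors {s0, s5, s6}): φ is true.
  s5 (successors {s4, s5, s6}): φ is true.
  s6 (successors {s2, s3, s5}): φ is true.
For instance, at s4:
  At s4: ◇□p is false, □r is false, so ◇□p → □r is true.
    At s4: ◇□p requires □p at some successor in {s0, s5, s6}.
      At s0: □p is false.
      At s5: □p is false.
      At s6: □p is false.
    So ◇□p is false at s4.
    At s4: □r requires r at every successor {s0, s5, s6}.
      r fails at s0, so □r is false at s4.
Satisfying worlds: {s1, s4, s5, s6}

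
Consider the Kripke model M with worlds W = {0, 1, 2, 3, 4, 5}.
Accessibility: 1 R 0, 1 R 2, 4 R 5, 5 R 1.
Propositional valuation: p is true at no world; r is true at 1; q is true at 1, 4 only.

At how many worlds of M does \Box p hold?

3

Let φ = \Box p. Evaluate φ at each world:
  0 (successors ∅): φ is true.
  1 (successors {0, 2}): φ is false.
  2 (successors ∅): φ is true.
  3 (successors ∅): φ is true.
  4 (successors {5}): φ is false.
  5 (successors {1}): φ is false.
For instance, at 5:
  At 5: \Box p requires p at every successor {1}.
    p fails at 1, so \Box p is false at 5.
Satisfying worlds: {0, 2, 3}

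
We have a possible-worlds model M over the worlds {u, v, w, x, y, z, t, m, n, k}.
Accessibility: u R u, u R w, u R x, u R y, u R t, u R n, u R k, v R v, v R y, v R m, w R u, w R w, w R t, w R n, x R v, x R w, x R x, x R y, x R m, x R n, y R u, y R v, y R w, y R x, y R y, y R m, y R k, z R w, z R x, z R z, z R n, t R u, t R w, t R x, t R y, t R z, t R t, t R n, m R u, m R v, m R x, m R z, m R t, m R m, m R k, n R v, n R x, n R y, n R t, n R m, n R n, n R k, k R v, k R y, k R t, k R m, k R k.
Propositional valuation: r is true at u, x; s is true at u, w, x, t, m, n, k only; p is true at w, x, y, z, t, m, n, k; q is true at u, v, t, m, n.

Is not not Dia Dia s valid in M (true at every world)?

Yes

Recall that Dia ψ holds at a world iff ψ holds at some accessible world.
Let φ = not not Dia Dia s. Evaluate φ at each world:
  u (successors {u, w, x, y, t, n, k}): φ is true.
  v (successors {v, y, m}): φ is true.
  w (successors {u, w, t, n}): φ is true.
  x (successors {v, w, x, y, m, n}): φ is true.
  y (successors {u, v, w, x, y, m, k}): φ is true.
  z (successors {w, x, z, n}): φ is true.
  t (successors {u, w, x, y, z, t, n}): φ is true.
  m (successors {u, v, x, z, t, m, k}): φ is true.
  n (successors {v, x, y, t, m, n, k}): φ is true.
  k (successors {v, y, t, m, k}): φ is true.
For instance, at y:
  At y: not Dia Dia s is false, so not not Dia Dia s is true.
    At y: Dia Dia s is true, so not Dia Dia s is false.
      At y: Dia Dia s requires Dia s at some successor in {u, v, w, x, y, m, k}.
        Dia s holds at u, so Dia Dia s is true at y.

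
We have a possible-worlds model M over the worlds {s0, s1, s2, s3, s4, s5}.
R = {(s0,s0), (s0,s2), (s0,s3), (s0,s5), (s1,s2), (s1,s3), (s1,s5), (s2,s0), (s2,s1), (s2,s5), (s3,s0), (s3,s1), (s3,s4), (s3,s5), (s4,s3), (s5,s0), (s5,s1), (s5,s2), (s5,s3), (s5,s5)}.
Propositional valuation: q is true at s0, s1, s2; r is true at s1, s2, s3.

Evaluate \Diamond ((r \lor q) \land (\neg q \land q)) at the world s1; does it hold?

No

At s1: \Diamond ((r \lor q) \land (\neg q \land q)) requires (r \lor q) \land (\neg q \land q) at some successor in {s2, s3, s5}.
  At s2: (r \lor q) \land (\neg q \land q) is false.
  At s3: (r \lor q) \land (\neg q \land q) is false.
  At s5: (r \lor q) \land (\neg q \land q) is false.
So \Diamond ((r \lor q) \land (\neg q \land q)) is false at s1.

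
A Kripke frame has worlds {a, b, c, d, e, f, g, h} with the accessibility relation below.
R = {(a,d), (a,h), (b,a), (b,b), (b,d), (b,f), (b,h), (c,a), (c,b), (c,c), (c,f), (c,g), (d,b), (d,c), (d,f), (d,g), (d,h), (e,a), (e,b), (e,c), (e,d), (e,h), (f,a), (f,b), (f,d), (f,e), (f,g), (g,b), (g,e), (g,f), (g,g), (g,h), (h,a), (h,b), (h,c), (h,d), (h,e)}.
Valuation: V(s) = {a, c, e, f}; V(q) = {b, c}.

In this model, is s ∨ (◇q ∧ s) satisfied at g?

Recall that ◇ψ holds at a world iff ψ holds at some accessible world.
At g: s is false, ◇q ∧ s is false, so s ∨ (◇q ∧ s) is false.
  At g: ◇q is true, s is false, so ◇q ∧ s is false.
    At g: ◇q requires q at some successor in {b, e, f, g, h}.
      q holds at b, so ◇q is true at g.

No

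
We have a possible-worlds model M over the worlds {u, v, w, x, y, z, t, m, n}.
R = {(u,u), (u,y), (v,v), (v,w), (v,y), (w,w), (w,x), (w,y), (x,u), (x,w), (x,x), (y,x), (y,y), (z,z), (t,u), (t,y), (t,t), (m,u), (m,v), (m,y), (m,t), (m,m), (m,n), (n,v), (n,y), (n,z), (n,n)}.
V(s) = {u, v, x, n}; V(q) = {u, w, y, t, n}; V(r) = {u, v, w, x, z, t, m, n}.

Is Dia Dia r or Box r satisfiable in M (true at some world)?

Let φ = Dia Dia r or Box r. Evaluate φ at each world:
  u (successors {u, y}): φ is true.
  v (successors {v, w, y}): φ is true.
  w (successors {w, x, y}): φ is true.
  x (successors {u, w, x}): φ is true.
  y (successors {x, y}): φ is true.
  z (successors {z}): φ is true.
  t (successors {u, y, t}): φ is true.
  m (successors {u, v, y, t, m, n}): φ is true.
  n (successors {v, y, z, n}): φ is true.
Detail at u (witness):
  At u: Dia Dia r is true, Box r is false, so Dia Dia r or Box r is true.
    At u: Dia Dia r requires Dia r at some successor in {u, y}.
      Dia r holds at u, so Dia Dia r is true at u.
    At u: Box r requires r at every successor {u, y}.
      r fails at y, so Box r is false at u.

Yes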